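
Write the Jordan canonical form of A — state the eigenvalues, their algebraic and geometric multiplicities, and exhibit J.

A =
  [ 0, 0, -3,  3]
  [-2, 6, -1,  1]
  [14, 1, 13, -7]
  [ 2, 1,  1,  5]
J_3(6) ⊕ J_1(6)

The characteristic polynomial is
  det(x·I − A) = x^4 - 24*x^3 + 216*x^2 - 864*x + 1296 = (x - 6)^4

Eigenvalues and multiplicities (the geometric multiplicity of λ is n − rank(A − λI), which equals the number of Jordan blocks for λ):
  λ = 6: algebraic multiplicity = 4, geometric multiplicity = 2

Determining the block sizes for each eigenvalue:
  λ = 6: with am = 4 and gm = 2, the partition is not yet determined (e.g. several partitions of 4 into 2 parts exist). Let N = A − (6)·I. Computing rank(N^1) = 2, rank(N^2) = 1, rank(N^3) = 0; the number of blocks of size ≥ j is rank(N^{j−1}) − rank(N^j), giving [2, 1, 1]. So we have 1 block(s) of size 3, 1 block(s) of size 1 → block sizes [3, 1]

Assembling the blocks gives a Jordan form
J =
  [6, 1, 0, 0]
  [0, 6, 1, 0]
  [0, 0, 6, 0]
  [0, 0, 0, 6]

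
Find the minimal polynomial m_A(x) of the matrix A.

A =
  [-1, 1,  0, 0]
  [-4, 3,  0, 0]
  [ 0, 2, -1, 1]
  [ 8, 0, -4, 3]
x^2 - 2*x + 1

The characteristic polynomial is χ_A(x) = (x - 1)^4, so the eigenvalues are known. The minimal polynomial is
  m_A(x) = Π_λ (x − λ)^{k_λ}
where k_λ is the size of the *largest* Jordan block for λ (equivalently, the smallest k with (A − λI)^k v = 0 for every generalised eigenvector v of λ).

  λ = 1: largest Jordan block has size 2, contributing (x − 1)^2

So m_A(x) = (x - 1)^2 = x^2 - 2*x + 1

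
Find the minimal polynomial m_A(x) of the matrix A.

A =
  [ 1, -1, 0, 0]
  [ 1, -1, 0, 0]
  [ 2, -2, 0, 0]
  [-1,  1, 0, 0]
x^2

The characteristic polynomial is χ_A(x) = x^4, so the eigenvalues are known. The minimal polynomial is
  m_A(x) = Π_λ (x − λ)^{k_λ}
where k_λ is the size of the *largest* Jordan block for λ (equivalently, the smallest k with (A − λI)^k v = 0 for every generalised eigenvector v of λ).

  λ = 0: largest Jordan block has size 2, contributing (x − 0)^2

So m_A(x) = x^2 = x^2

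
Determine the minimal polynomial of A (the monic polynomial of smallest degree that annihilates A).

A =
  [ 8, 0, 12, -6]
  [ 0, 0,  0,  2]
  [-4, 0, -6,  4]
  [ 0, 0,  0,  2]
x^2 - 2*x

The characteristic polynomial is χ_A(x) = x^2*(x - 2)^2, so the eigenvalues are known. The minimal polynomial is
  m_A(x) = Π_λ (x − λ)^{k_λ}
where k_λ is the size of the *largest* Jordan block for λ (equivalently, the smallest k with (A − λI)^k v = 0 for every generalised eigenvector v of λ).

  λ = 0: largest Jordan block has size 1, contributing (x − 0)
  λ = 2: largest Jordan block has size 1, contributing (x − 2)

So m_A(x) = x*(x - 2) = x^2 - 2*x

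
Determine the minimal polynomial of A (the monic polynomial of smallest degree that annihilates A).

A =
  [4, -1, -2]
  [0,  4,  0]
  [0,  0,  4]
x^2 - 8*x + 16

The characteristic polynomial is χ_A(x) = (x - 4)^3, so the eigenvalues are known. The minimal polynomial is
  m_A(x) = Π_λ (x − λ)^{k_λ}
where k_λ is the size of the *largest* Jordan block for λ (equivalently, the smallest k with (A − λI)^k v = 0 for every generalised eigenvector v of λ).

  λ = 4: largest Jordan block has size 2, contributing (x − 4)^2

So m_A(x) = (x - 4)^2 = x^2 - 8*x + 16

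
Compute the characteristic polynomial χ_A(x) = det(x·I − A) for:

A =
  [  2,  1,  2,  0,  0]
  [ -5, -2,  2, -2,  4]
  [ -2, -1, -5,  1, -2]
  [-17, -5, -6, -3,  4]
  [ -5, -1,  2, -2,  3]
x^5 + 5*x^4 + 10*x^3 + 10*x^2 + 5*x + 1

Expanding det(x·I − A) (e.g. by cofactor expansion or by noting that A is similar to its Jordan form J, which has the same characteristic polynomial as A) gives
  χ_A(x) = x^5 + 5*x^4 + 10*x^3 + 10*x^2 + 5*x + 1
which factors as (x + 1)^5. The eigenvalues (with algebraic multiplicities) are λ = -1 with multiplicity 5.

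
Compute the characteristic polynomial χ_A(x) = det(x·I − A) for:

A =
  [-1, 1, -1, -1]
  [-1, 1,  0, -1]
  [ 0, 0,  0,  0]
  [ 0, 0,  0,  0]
x^4

Expanding det(x·I − A) (e.g. by cofactor expansion or by noting that A is similar to its Jordan form J, which has the same characteristic polynomial as A) gives
  χ_A(x) = x^4
which factors as x^4. The eigenvalues (with algebraic multiplicities) are λ = 0 with multiplicity 4.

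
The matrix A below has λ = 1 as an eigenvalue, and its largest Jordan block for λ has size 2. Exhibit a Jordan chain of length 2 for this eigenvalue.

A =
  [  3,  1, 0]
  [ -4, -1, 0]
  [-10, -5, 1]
A Jordan chain for λ = 1 of length 2:
v_1 = (2, -4, -10)ᵀ
v_2 = (1, 0, 0)ᵀ

Let N = A − (1)·I. We want v_2 with N^2 v_2 = 0 but N^1 v_2 ≠ 0; then v_{j-1} := N · v_j for j = 2, …, 2.

Pick v_2 = (1, 0, 0)ᵀ.
Then v_1 = N · v_2 = (2, -4, -10)ᵀ.

Sanity check: (A − (1)·I) v_1 = (0, 0, 0)ᵀ = 0. ✓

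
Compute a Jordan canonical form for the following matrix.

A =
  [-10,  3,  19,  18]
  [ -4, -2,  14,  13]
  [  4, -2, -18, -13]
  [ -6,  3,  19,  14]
J_3(-4) ⊕ J_1(-4)

The characteristic polynomial is
  det(x·I − A) = x^4 + 16*x^3 + 96*x^2 + 256*x + 256 = (x + 4)^4

Eigenvalues and multiplicities (the geometric multiplicity of λ is n − rank(A − λI), which equals the number of Jordan blocks for λ):
  λ = -4: algebraic multiplicity = 4, geometric multiplicity = 2

Determining the block sizes for each eigenvalue:
  λ = -4: with am = 4 and gm = 2, the partition is not yet determined (e.g. several partitions of 4 into 2 parts exist). Let N = A − (-4)·I. Computing rank(N^1) = 2, rank(N^2) = 1, rank(N^3) = 0; the number of blocks of size ≥ j is rank(N^{j−1}) − rank(N^j), giving [2, 1, 1]. So we have 1 block(s) of size 3, 1 block(s) of size 1 → block sizes [3, 1]

Assembling the blocks gives a Jordan form
J =
  [-4,  1,  0,  0]
  [ 0, -4,  1,  0]
  [ 0,  0, -4,  0]
  [ 0,  0,  0, -4]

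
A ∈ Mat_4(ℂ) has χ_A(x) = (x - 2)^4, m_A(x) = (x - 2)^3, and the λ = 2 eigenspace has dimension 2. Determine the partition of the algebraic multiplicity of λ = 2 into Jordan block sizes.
Block sizes for λ = 2: [3, 1]

Step 1 — from the characteristic polynomial, algebraic multiplicity of λ = 2 is 4. From dim ker(A − (2)·I) = 2, there are exactly 2 Jordan blocks for λ = 2.
Step 2 — from the minimal polynomial, the factor (x − 2)^3 tells us the largest block for λ = 2 has size 3.
Step 3 — with total size 4, 2 blocks, and largest block 3, the block sizes (in nonincreasing order) are [3, 1].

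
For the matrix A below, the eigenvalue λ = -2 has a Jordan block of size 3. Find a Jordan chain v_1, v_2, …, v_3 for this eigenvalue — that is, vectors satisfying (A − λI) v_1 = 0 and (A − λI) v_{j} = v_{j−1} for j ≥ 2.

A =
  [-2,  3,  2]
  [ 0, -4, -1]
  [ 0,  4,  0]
A Jordan chain for λ = -2 of length 3:
v_1 = (2, 0, 0)ᵀ
v_2 = (3, -2, 4)ᵀ
v_3 = (0, 1, 0)ᵀ

Let N = A − (-2)·I. We want v_3 with N^3 v_3 = 0 but N^2 v_3 ≠ 0; then v_{j-1} := N · v_j for j = 3, …, 2.

Pick v_3 = (0, 1, 0)ᵀ.
Then v_2 = N · v_3 = (3, -2, 4)ᵀ.
Then v_1 = N · v_2 = (2, 0, 0)ᵀ.

Sanity check: (A − (-2)·I) v_1 = (0, 0, 0)ᵀ = 0. ✓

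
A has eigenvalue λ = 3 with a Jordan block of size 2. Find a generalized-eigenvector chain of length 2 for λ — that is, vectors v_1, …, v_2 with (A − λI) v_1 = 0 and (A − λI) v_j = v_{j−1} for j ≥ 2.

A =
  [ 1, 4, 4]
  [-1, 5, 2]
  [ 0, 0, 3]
A Jordan chain for λ = 3 of length 2:
v_1 = (-2, -1, 0)ᵀ
v_2 = (1, 0, 0)ᵀ

Let N = A − (3)·I. We want v_2 with N^2 v_2 = 0 but N^1 v_2 ≠ 0; then v_{j-1} := N · v_j for j = 2, …, 2.

Pick v_2 = (1, 0, 0)ᵀ.
Then v_1 = N · v_2 = (-2, -1, 0)ᵀ.

Sanity check: (A − (3)·I) v_1 = (0, 0, 0)ᵀ = 0. ✓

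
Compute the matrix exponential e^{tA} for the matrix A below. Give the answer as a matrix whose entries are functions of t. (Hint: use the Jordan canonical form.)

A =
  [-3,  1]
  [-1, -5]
e^{tA} =
  [t*exp(-4*t) + exp(-4*t), t*exp(-4*t)]
  [-t*exp(-4*t), -t*exp(-4*t) + exp(-4*t)]

Strategy: write A = P · J · P⁻¹ where J is a Jordan canonical form, so e^{tA} = P · e^{tJ} · P⁻¹, and e^{tJ} can be computed block-by-block.

A has Jordan form
J =
  [-4,  1]
  [ 0, -4]
(up to reordering of blocks).

Per-block formulas:
  For a 2×2 Jordan block J_2(-4): exp(t · J_2(-4)) = e^(-4t)·(I + t·N), where N is the 2×2 nilpotent shift.

After assembling e^{tJ} and conjugating by P, we get:

e^{tA} =
  [t*exp(-4*t) + exp(-4*t), t*exp(-4*t)]
  [-t*exp(-4*t), -t*exp(-4*t) + exp(-4*t)]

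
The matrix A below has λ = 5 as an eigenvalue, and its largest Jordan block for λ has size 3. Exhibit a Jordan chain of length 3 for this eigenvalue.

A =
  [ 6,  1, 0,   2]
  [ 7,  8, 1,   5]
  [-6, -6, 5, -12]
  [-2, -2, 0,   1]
A Jordan chain for λ = 5 of length 3:
v_1 = (4, 12, -24, -8)ᵀ
v_2 = (1, 7, -6, -2)ᵀ
v_3 = (1, 0, 0, 0)ᵀ

Let N = A − (5)·I. We want v_3 with N^3 v_3 = 0 but N^2 v_3 ≠ 0; then v_{j-1} := N · v_j for j = 3, …, 2.

Pick v_3 = (1, 0, 0, 0)ᵀ.
Then v_2 = N · v_3 = (1, 7, -6, -2)ᵀ.
Then v_1 = N · v_2 = (4, 12, -24, -8)ᵀ.

Sanity check: (A − (5)·I) v_1 = (0, 0, 0, 0)ᵀ = 0. ✓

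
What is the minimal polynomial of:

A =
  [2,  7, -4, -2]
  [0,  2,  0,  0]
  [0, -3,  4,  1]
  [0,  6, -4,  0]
x^2 - 4*x + 4

The characteristic polynomial is χ_A(x) = (x - 2)^4, so the eigenvalues are known. The minimal polynomial is
  m_A(x) = Π_λ (x − λ)^{k_λ}
where k_λ is the size of the *largest* Jordan block for λ (equivalently, the smallest k with (A − λI)^k v = 0 for every generalised eigenvector v of λ).

  λ = 2: largest Jordan block has size 2, contributing (x − 2)^2

So m_A(x) = (x - 2)^2 = x^2 - 4*x + 4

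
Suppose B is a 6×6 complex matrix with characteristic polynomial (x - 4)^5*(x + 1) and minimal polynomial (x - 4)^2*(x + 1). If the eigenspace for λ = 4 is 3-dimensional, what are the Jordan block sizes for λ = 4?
Block sizes for λ = 4: [2, 2, 1]

Step 1 — from the characteristic polynomial, algebraic multiplicity of λ = 4 is 5. From dim ker(B − (4)·I) = 3, there are exactly 3 Jordan blocks for λ = 4.
Step 2 — from the minimal polynomial, the factor (x − 4)^2 tells us the largest block for λ = 4 has size 2.
Step 3 — with total size 5, 3 blocks, and largest block 2, the block sizes (in nonincreasing order) are [2, 2, 1].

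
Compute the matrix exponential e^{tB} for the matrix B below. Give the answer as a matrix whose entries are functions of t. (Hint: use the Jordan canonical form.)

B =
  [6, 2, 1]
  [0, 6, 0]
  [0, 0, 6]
e^{tB} =
  [exp(6*t), 2*t*exp(6*t), t*exp(6*t)]
  [0, exp(6*t), 0]
  [0, 0, exp(6*t)]

Strategy: write B = P · J · P⁻¹ where J is a Jordan canonical form, so e^{tB} = P · e^{tJ} · P⁻¹, and e^{tJ} can be computed block-by-block.

B has Jordan form
J =
  [6, 1, 0]
  [0, 6, 0]
  [0, 0, 6]
(up to reordering of blocks).

Per-block formulas:
  For a 1×1 block at λ = 6: exp(t · [6]) = [e^(6t)].
  For a 2×2 Jordan block J_2(6): exp(t · J_2(6)) = e^(6t)·(I + t·N), where N is the 2×2 nilpotent shift.

After assembling e^{tJ} and conjugating by P, we get:

e^{tB} =
  [exp(6*t), 2*t*exp(6*t), t*exp(6*t)]
  [0, exp(6*t), 0]
  [0, 0, exp(6*t)]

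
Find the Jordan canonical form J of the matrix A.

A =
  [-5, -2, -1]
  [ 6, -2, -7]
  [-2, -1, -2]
J_3(-3)

The characteristic polynomial is
  det(x·I − A) = x^3 + 9*x^2 + 27*x + 27 = (x + 3)^3

Eigenvalues and multiplicities (the geometric multiplicity of λ is n − rank(A − λI), which equals the number of Jordan blocks for λ):
  λ = -3: algebraic multiplicity = 3, geometric multiplicity = 1

Determining the block sizes for each eigenvalue:
  λ = -3: one block (gm = 1), so the single block has size am = 3 → block sizes [3]

Assembling the blocks gives a Jordan form
J =
  [-3,  1,  0]
  [ 0, -3,  1]
  [ 0,  0, -3]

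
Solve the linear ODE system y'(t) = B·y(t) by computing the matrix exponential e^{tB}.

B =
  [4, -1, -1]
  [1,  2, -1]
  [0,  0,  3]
e^{tB} =
  [t*exp(3*t) + exp(3*t), -t*exp(3*t), -t*exp(3*t)]
  [t*exp(3*t), -t*exp(3*t) + exp(3*t), -t*exp(3*t)]
  [0, 0, exp(3*t)]

Strategy: write B = P · J · P⁻¹ where J is a Jordan canonical form, so e^{tB} = P · e^{tJ} · P⁻¹, and e^{tJ} can be computed block-by-block.

B has Jordan form
J =
  [3, 1, 0]
  [0, 3, 0]
  [0, 0, 3]
(up to reordering of blocks).

Per-block formulas:
  For a 1×1 block at λ = 3: exp(t · [3]) = [e^(3t)].
  For a 2×2 Jordan block J_2(3): exp(t · J_2(3)) = e^(3t)·(I + t·N), where N is the 2×2 nilpotent shift.

After assembling e^{tJ} and conjugating by P, we get:

e^{tB} =
  [t*exp(3*t) + exp(3*t), -t*exp(3*t), -t*exp(3*t)]
  [t*exp(3*t), -t*exp(3*t) + exp(3*t), -t*exp(3*t)]
  [0, 0, exp(3*t)]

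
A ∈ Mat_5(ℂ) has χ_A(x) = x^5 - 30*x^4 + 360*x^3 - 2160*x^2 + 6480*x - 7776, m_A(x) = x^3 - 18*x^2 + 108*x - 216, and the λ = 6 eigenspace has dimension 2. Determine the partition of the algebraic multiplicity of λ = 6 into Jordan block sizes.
Block sizes for λ = 6: [3, 2]

Step 1 — from the characteristic polynomial, algebraic multiplicity of λ = 6 is 5. From dim ker(A − (6)·I) = 2, there are exactly 2 Jordan blocks for λ = 6.
Step 2 — from the minimal polynomial, the factor (x − 6)^3 tells us the largest block for λ = 6 has size 3.
Step 3 — with total size 5, 2 blocks, and largest block 3, the block sizes (in nonincreasing order) are [3, 2].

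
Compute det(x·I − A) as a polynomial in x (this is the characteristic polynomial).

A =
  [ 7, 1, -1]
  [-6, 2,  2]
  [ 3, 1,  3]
x^3 - 12*x^2 + 48*x - 64

Expanding det(x·I − A) (e.g. by cofactor expansion or by noting that A is similar to its Jordan form J, which has the same characteristic polynomial as A) gives
  χ_A(x) = x^3 - 12*x^2 + 48*x - 64
which factors as (x - 4)^3. The eigenvalues (with algebraic multiplicities) are λ = 4 with multiplicity 3.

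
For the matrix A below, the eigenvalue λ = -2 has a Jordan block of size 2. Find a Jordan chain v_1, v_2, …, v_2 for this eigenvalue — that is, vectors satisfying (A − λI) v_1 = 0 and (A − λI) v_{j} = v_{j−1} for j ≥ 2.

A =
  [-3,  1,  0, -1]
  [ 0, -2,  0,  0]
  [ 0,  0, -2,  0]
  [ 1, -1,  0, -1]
A Jordan chain for λ = -2 of length 2:
v_1 = (-1, 0, 0, 1)ᵀ
v_2 = (1, 0, 0, 0)ᵀ

Let N = A − (-2)·I. We want v_2 with N^2 v_2 = 0 but N^1 v_2 ≠ 0; then v_{j-1} := N · v_j for j = 2, …, 2.

Pick v_2 = (1, 0, 0, 0)ᵀ.
Then v_1 = N · v_2 = (-1, 0, 0, 1)ᵀ.

Sanity check: (A − (-2)·I) v_1 = (0, 0, 0, 0)ᵀ = 0. ✓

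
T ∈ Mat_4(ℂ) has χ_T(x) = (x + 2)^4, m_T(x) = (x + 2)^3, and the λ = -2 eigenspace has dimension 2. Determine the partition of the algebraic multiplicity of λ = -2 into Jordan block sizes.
Block sizes for λ = -2: [3, 1]

Step 1 — from the characteristic polynomial, algebraic multiplicity of λ = -2 is 4. From dim ker(T − (-2)·I) = 2, there are exactly 2 Jordan blocks for λ = -2.
Step 2 — from the minimal polynomial, the factor (x + 2)^3 tells us the largest block for λ = -2 has size 3.
Step 3 — with total size 4, 2 blocks, and largest block 3, the block sizes (in nonincreasing order) are [3, 1].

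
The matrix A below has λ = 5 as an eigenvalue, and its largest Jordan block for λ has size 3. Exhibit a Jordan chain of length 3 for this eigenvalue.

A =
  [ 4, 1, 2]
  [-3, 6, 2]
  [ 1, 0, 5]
A Jordan chain for λ = 5 of length 3:
v_1 = (0, 2, -1)ᵀ
v_2 = (-1, -3, 1)ᵀ
v_3 = (1, 0, 0)ᵀ

Let N = A − (5)·I. We want v_3 with N^3 v_3 = 0 but N^2 v_3 ≠ 0; then v_{j-1} := N · v_j for j = 3, …, 2.

Pick v_3 = (1, 0, 0)ᵀ.
Then v_2 = N · v_3 = (-1, -3, 1)ᵀ.
Then v_1 = N · v_2 = (0, 2, -1)ᵀ.

Sanity check: (A − (5)·I) v_1 = (0, 0, 0)ᵀ = 0. ✓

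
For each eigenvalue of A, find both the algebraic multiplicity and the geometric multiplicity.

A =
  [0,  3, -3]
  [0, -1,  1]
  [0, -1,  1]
λ = 0: alg = 3, geom = 2

Step 1 — factor the characteristic polynomial to read off the algebraic multiplicities:
  χ_A(x) = x^3

Step 2 — compute geometric multiplicities via the rank-nullity identity g(λ) = n − rank(A − λI):
  rank(A − (0)·I) = 1, so dim ker(A − (0)·I) = n − 1 = 2

Summary:
  λ = 0: algebraic multiplicity = 3, geometric multiplicity = 2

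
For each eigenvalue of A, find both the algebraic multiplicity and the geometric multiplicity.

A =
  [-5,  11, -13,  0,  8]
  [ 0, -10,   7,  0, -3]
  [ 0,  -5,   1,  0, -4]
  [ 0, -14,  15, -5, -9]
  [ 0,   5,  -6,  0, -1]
λ = -5: alg = 4, geom = 2; λ = 0: alg = 1, geom = 1

Step 1 — factor the characteristic polynomial to read off the algebraic multiplicities:
  χ_A(x) = x*(x + 5)^4

Step 2 — compute geometric multiplicities via the rank-nullity identity g(λ) = n − rank(A − λI):
  rank(A − (-5)·I) = 3, so dim ker(A − (-5)·I) = n − 3 = 2
  rank(A − (0)·I) = 4, so dim ker(A − (0)·I) = n − 4 = 1

Summary:
  λ = -5: algebraic multiplicity = 4, geometric multiplicity = 2
  λ = 0: algebraic multiplicity = 1, geometric multiplicity = 1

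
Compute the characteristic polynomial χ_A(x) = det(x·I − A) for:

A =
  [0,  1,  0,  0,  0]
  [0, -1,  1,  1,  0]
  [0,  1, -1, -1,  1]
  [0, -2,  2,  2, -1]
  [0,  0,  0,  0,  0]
x^5

Expanding det(x·I − A) (e.g. by cofactor expansion or by noting that A is similar to its Jordan form J, which has the same characteristic polynomial as A) gives
  χ_A(x) = x^5
which factors as x^5. The eigenvalues (with algebraic multiplicities) are λ = 0 with multiplicity 5.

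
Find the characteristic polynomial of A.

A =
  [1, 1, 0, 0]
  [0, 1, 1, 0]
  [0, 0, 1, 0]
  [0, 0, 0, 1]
x^4 - 4*x^3 + 6*x^2 - 4*x + 1

Expanding det(x·I − A) (e.g. by cofactor expansion or by noting that A is similar to its Jordan form J, which has the same characteristic polynomial as A) gives
  χ_A(x) = x^4 - 4*x^3 + 6*x^2 - 4*x + 1
which factors as (x - 1)^4. The eigenvalues (with algebraic multiplicities) are λ = 1 with multiplicity 4.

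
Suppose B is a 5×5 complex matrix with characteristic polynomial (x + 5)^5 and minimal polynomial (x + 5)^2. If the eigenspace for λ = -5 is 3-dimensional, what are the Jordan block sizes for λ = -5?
Block sizes for λ = -5: [2, 2, 1]

Step 1 — from the characteristic polynomial, algebraic multiplicity of λ = -5 is 5. From dim ker(B − (-5)·I) = 3, there are exactly 3 Jordan blocks for λ = -5.
Step 2 — from the minimal polynomial, the factor (x + 5)^2 tells us the largest block for λ = -5 has size 2.
Step 3 — with total size 5, 3 blocks, and largest block 2, the block sizes (in nonincreasing order) are [2, 2, 1].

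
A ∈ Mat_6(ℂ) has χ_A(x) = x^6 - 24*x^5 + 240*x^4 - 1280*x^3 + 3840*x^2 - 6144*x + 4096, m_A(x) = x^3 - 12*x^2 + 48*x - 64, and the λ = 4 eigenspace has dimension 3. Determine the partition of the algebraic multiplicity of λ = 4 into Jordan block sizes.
Block sizes for λ = 4: [3, 2, 1]

Step 1 — from the characteristic polynomial, algebraic multiplicity of λ = 4 is 6. From dim ker(A − (4)·I) = 3, there are exactly 3 Jordan blocks for λ = 4.
Step 2 — from the minimal polynomial, the factor (x − 4)^3 tells us the largest block for λ = 4 has size 3.
Step 3 — with total size 6, 3 blocks, and largest block 3, the block sizes (in nonincreasing order) are [3, 2, 1].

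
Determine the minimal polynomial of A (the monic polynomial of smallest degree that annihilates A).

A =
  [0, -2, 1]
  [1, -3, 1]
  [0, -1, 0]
x^3 + 3*x^2 + 3*x + 1

The characteristic polynomial is χ_A(x) = (x + 1)^3, so the eigenvalues are known. The minimal polynomial is
  m_A(x) = Π_λ (x − λ)^{k_λ}
where k_λ is the size of the *largest* Jordan block for λ (equivalently, the smallest k with (A − λI)^k v = 0 for every generalised eigenvector v of λ).

  λ = -1: largest Jordan block has size 3, contributing (x + 1)^3

So m_A(x) = (x + 1)^3 = x^3 + 3*x^2 + 3*x + 1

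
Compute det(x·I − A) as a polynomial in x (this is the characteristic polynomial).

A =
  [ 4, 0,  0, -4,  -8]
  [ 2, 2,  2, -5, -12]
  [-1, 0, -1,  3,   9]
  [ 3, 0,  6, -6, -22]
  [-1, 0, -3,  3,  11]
x^5 - 10*x^4 + 40*x^3 - 80*x^2 + 80*x - 32

Expanding det(x·I − A) (e.g. by cofactor expansion or by noting that A is similar to its Jordan form J, which has the same characteristic polynomial as A) gives
  χ_A(x) = x^5 - 10*x^4 + 40*x^3 - 80*x^2 + 80*x - 32
which factors as (x - 2)^5. The eigenvalues (with algebraic multiplicities) are λ = 2 with multiplicity 5.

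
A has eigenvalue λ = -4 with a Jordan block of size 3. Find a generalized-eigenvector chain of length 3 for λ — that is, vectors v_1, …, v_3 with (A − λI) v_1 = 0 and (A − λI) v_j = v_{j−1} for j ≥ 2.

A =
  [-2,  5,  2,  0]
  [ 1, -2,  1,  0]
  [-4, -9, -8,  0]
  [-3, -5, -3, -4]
A Jordan chain for λ = -4 of length 3:
v_1 = (1, 0, -1, 1)ᵀ
v_2 = (2, 1, -4, -3)ᵀ
v_3 = (1, 0, 0, 0)ᵀ

Let N = A − (-4)·I. We want v_3 with N^3 v_3 = 0 but N^2 v_3 ≠ 0; then v_{j-1} := N · v_j for j = 3, …, 2.

Pick v_3 = (1, 0, 0, 0)ᵀ.
Then v_2 = N · v_3 = (2, 1, -4, -3)ᵀ.
Then v_1 = N · v_2 = (1, 0, -1, 1)ᵀ.

Sanity check: (A − (-4)·I) v_1 = (0, 0, 0, 0)ᵀ = 0. ✓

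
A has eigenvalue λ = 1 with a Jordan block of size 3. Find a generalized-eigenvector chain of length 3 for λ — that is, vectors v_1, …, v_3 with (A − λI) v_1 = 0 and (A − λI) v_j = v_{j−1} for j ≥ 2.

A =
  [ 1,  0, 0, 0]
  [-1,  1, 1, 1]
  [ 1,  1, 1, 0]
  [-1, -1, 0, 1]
A Jordan chain for λ = 1 of length 3:
v_1 = (0, 0, -1, 1)ᵀ
v_2 = (0, -1, 1, -1)ᵀ
v_3 = (1, 0, 0, 0)ᵀ

Let N = A − (1)·I. We want v_3 with N^3 v_3 = 0 but N^2 v_3 ≠ 0; then v_{j-1} := N · v_j for j = 3, …, 2.

Pick v_3 = (1, 0, 0, 0)ᵀ.
Then v_2 = N · v_3 = (0, -1, 1, -1)ᵀ.
Then v_1 = N · v_2 = (0, 0, -1, 1)ᵀ.

Sanity check: (A − (1)·I) v_1 = (0, 0, 0, 0)ᵀ = 0. ✓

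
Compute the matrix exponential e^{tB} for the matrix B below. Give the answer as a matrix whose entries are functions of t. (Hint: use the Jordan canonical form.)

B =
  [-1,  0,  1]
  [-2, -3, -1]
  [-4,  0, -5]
e^{tB} =
  [2*t*exp(-3*t) + exp(-3*t), 0, t*exp(-3*t)]
  [-2*t*exp(-3*t), exp(-3*t), -t*exp(-3*t)]
  [-4*t*exp(-3*t), 0, -2*t*exp(-3*t) + exp(-3*t)]

Strategy: write B = P · J · P⁻¹ where J is a Jordan canonical form, so e^{tB} = P · e^{tJ} · P⁻¹, and e^{tJ} can be computed block-by-block.

B has Jordan form
J =
  [-3,  1,  0]
  [ 0, -3,  0]
  [ 0,  0, -3]
(up to reordering of blocks).

Per-block formulas:
  For a 2×2 Jordan block J_2(-3): exp(t · J_2(-3)) = e^(-3t)·(I + t·N), where N is the 2×2 nilpotent shift.
  For a 1×1 block at λ = -3: exp(t · [-3]) = [e^(-3t)].

After assembling e^{tJ} and conjugating by P, we get:

e^{tB} =
  [2*t*exp(-3*t) + exp(-3*t), 0, t*exp(-3*t)]
  [-2*t*exp(-3*t), exp(-3*t), -t*exp(-3*t)]
  [-4*t*exp(-3*t), 0, -2*t*exp(-3*t) + exp(-3*t)]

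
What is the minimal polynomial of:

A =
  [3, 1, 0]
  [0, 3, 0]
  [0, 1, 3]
x^2 - 6*x + 9

The characteristic polynomial is χ_A(x) = (x - 3)^3, so the eigenvalues are known. The minimal polynomial is
  m_A(x) = Π_λ (x − λ)^{k_λ}
where k_λ is the size of the *largest* Jordan block for λ (equivalently, the smallest k with (A − λI)^k v = 0 for every generalised eigenvector v of λ).

  λ = 3: largest Jordan block has size 2, contributing (x − 3)^2

So m_A(x) = (x - 3)^2 = x^2 - 6*x + 9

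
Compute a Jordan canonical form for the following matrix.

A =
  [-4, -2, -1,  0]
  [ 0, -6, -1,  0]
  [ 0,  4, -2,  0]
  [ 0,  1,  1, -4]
J_3(-4) ⊕ J_1(-4)

The characteristic polynomial is
  det(x·I − A) = x^4 + 16*x^3 + 96*x^2 + 256*x + 256 = (x + 4)^4

Eigenvalues and multiplicities (the geometric multiplicity of λ is n − rank(A − λI), which equals the number of Jordan blocks for λ):
  λ = -4: algebraic multiplicity = 4, geometric multiplicity = 2

Determining the block sizes for each eigenvalue:
  λ = -4: with am = 4 and gm = 2, the partition is not yet determined (e.g. several partitions of 4 into 2 parts exist). Let N = A − (-4)·I. Computing rank(N^1) = 2, rank(N^2) = 1, rank(N^3) = 0; the number of blocks of size ≥ j is rank(N^{j−1}) − rank(N^j), giving [2, 1, 1]. So we have 1 block(s) of size 3, 1 block(s) of size 1 → block sizes [3, 1]

Assembling the blocks gives a Jordan form
J =
  [-4,  1,  0,  0]
  [ 0, -4,  1,  0]
  [ 0,  0, -4,  0]
  [ 0,  0,  0, -4]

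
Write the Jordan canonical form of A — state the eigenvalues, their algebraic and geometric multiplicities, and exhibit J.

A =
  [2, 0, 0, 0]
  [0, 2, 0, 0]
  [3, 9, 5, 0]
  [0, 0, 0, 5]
J_1(2) ⊕ J_1(2) ⊕ J_1(5) ⊕ J_1(5)

The characteristic polynomial is
  det(x·I − A) = x^4 - 14*x^3 + 69*x^2 - 140*x + 100 = (x - 5)^2*(x - 2)^2

Eigenvalues and multiplicities (the geometric multiplicity of λ is n − rank(A − λI), which equals the number of Jordan blocks for λ):
  λ = 2: algebraic multiplicity = 2, geometric multiplicity = 2
  λ = 5: algebraic multiplicity = 2, geometric multiplicity = 2

Determining the block sizes for each eigenvalue:
  λ = 2: gm = am = 2, so every block has size 1 → block sizes [1, 1]
  λ = 5: gm = am = 2, so every block has size 1 → block sizes [1, 1]

Assembling the blocks gives a Jordan form
J =
  [2, 0, 0, 0]
  [0, 2, 0, 0]
  [0, 0, 5, 0]
  [0, 0, 0, 5]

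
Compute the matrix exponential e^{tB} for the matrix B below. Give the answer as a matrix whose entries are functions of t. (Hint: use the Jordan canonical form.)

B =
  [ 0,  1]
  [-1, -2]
e^{tB} =
  [t*exp(-t) + exp(-t), t*exp(-t)]
  [-t*exp(-t), -t*exp(-t) + exp(-t)]

Strategy: write B = P · J · P⁻¹ where J is a Jordan canonical form, so e^{tB} = P · e^{tJ} · P⁻¹, and e^{tJ} can be computed block-by-block.

B has Jordan form
J =
  [-1,  1]
  [ 0, -1]
(up to reordering of blocks).

Per-block formulas:
  For a 2×2 Jordan block J_2(-1): exp(t · J_2(-1)) = e^(-1t)·(I + t·N), where N is the 2×2 nilpotent shift.

After assembling e^{tJ} and conjugating by P, we get:

e^{tB} =
  [t*exp(-t) + exp(-t), t*exp(-t)]
  [-t*exp(-t), -t*exp(-t) + exp(-t)]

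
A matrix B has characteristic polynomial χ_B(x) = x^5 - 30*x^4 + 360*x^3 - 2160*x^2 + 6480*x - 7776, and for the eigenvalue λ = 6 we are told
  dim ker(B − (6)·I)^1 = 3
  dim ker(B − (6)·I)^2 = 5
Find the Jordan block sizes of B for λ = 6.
Block sizes for λ = 6: [2, 2, 1]

From the dimensions of kernels of powers, the number of Jordan blocks of size at least j is d_j − d_{j−1} where d_j = dim ker(N^j) (with d_0 = 0). Computing the differences gives [3, 2].
The number of blocks of size exactly k is (#blocks of size ≥ k) − (#blocks of size ≥ k + 1), so the partition is: 1 block(s) of size 1, 2 block(s) of size 2.
In nonincreasing order the block sizes are [2, 2, 1].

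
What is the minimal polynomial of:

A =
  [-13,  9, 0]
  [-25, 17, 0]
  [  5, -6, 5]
x^3 - 9*x^2 + 24*x - 20

The characteristic polynomial is χ_A(x) = (x - 5)*(x - 2)^2, so the eigenvalues are known. The minimal polynomial is
  m_A(x) = Π_λ (x − λ)^{k_λ}
where k_λ is the size of the *largest* Jordan block for λ (equivalently, the smallest k with (A − λI)^k v = 0 for every generalised eigenvector v of λ).

  λ = 2: largest Jordan block has size 2, contributing (x − 2)^2
  λ = 5: largest Jordan block has size 1, contributing (x − 5)

So m_A(x) = (x - 5)*(x - 2)^2 = x^3 - 9*x^2 + 24*x - 20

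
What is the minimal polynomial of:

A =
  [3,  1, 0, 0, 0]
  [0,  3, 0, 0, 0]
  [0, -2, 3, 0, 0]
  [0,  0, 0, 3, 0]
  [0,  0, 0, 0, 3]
x^2 - 6*x + 9

The characteristic polynomial is χ_A(x) = (x - 3)^5, so the eigenvalues are known. The minimal polynomial is
  m_A(x) = Π_λ (x − λ)^{k_λ}
where k_λ is the size of the *largest* Jordan block for λ (equivalently, the smallest k with (A − λI)^k v = 0 for every generalised eigenvector v of λ).

  λ = 3: largest Jordan block has size 2, contributing (x − 3)^2

So m_A(x) = (x - 3)^2 = x^2 - 6*x + 9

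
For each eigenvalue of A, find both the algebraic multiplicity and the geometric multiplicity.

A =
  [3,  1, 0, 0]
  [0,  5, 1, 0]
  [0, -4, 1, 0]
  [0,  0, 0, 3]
λ = 3: alg = 4, geom = 2

Step 1 — factor the characteristic polynomial to read off the algebraic multiplicities:
  χ_A(x) = (x - 3)^4

Step 2 — compute geometric multiplicities via the rank-nullity identity g(λ) = n − rank(A − λI):
  rank(A − (3)·I) = 2, so dim ker(A − (3)·I) = n − 2 = 2

Summary:
  λ = 3: algebraic multiplicity = 4, geometric multiplicity = 2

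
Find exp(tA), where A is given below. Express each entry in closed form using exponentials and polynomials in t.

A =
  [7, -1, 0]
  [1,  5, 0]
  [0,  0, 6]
e^{tA} =
  [t*exp(6*t) + exp(6*t), -t*exp(6*t), 0]
  [t*exp(6*t), -t*exp(6*t) + exp(6*t), 0]
  [0, 0, exp(6*t)]

Strategy: write A = P · J · P⁻¹ where J is a Jordan canonical form, so e^{tA} = P · e^{tJ} · P⁻¹, and e^{tJ} can be computed block-by-block.

A has Jordan form
J =
  [6, 1, 0]
  [0, 6, 0]
  [0, 0, 6]
(up to reordering of blocks).

Per-block formulas:
  For a 2×2 Jordan block J_2(6): exp(t · J_2(6)) = e^(6t)·(I + t·N), where N is the 2×2 nilpotent shift.
  For a 1×1 block at λ = 6: exp(t · [6]) = [e^(6t)].

After assembling e^{tJ} and conjugating by P, we get:

e^{tA} =
  [t*exp(6*t) + exp(6*t), -t*exp(6*t), 0]
  [t*exp(6*t), -t*exp(6*t) + exp(6*t), 0]
  [0, 0, exp(6*t)]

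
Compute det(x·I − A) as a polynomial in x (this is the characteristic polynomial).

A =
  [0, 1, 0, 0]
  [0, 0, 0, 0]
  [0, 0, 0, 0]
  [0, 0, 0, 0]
x^4

Expanding det(x·I − A) (e.g. by cofactor expansion or by noting that A is similar to its Jordan form J, which has the same characteristic polynomial as A) gives
  χ_A(x) = x^4
which factors as x^4. The eigenvalues (with algebraic multiplicities) are λ = 0 with multiplicity 4.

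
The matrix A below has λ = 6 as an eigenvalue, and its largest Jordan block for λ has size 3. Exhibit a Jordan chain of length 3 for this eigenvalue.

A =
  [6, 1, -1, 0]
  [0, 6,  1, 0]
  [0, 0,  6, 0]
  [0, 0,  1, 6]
A Jordan chain for λ = 6 of length 3:
v_1 = (1, 0, 0, 0)ᵀ
v_2 = (-1, 1, 0, 1)ᵀ
v_3 = (0, 0, 1, 0)ᵀ

Let N = A − (6)·I. We want v_3 with N^3 v_3 = 0 but N^2 v_3 ≠ 0; then v_{j-1} := N · v_j for j = 3, …, 2.

Pick v_3 = (0, 0, 1, 0)ᵀ.
Then v_2 = N · v_3 = (-1, 1, 0, 1)ᵀ.
Then v_1 = N · v_2 = (1, 0, 0, 0)ᵀ.

Sanity check: (A − (6)·I) v_1 = (0, 0, 0, 0)ᵀ = 0. ✓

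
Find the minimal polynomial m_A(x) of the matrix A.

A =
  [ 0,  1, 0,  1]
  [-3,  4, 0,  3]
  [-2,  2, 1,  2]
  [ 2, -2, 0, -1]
x^2 - 2*x + 1

The characteristic polynomial is χ_A(x) = (x - 1)^4, so the eigenvalues are known. The minimal polynomial is
  m_A(x) = Π_λ (x − λ)^{k_λ}
where k_λ is the size of the *largest* Jordan block for λ (equivalently, the smallest k with (A − λI)^k v = 0 for every generalised eigenvector v of λ).

  λ = 1: largest Jordan block has size 2, contributing (x − 1)^2

So m_A(x) = (x - 1)^2 = x^2 - 2*x + 1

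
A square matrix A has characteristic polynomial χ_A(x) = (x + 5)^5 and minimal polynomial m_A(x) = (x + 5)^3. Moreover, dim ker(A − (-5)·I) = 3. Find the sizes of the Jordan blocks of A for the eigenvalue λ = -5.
Block sizes for λ = -5: [3, 1, 1]

Step 1 — from the characteristic polynomial, algebraic multiplicity of λ = -5 is 5. From dim ker(A − (-5)·I) = 3, there are exactly 3 Jordan blocks for λ = -5.
Step 2 — from the minimal polynomial, the factor (x + 5)^3 tells us the largest block for λ = -5 has size 3.
Step 3 — with total size 5, 3 blocks, and largest block 3, the block sizes (in nonincreasing order) are [3, 1, 1].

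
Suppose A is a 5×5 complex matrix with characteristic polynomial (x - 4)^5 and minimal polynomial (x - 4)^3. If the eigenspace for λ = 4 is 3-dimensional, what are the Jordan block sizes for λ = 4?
Block sizes for λ = 4: [3, 1, 1]

Step 1 — from the characteristic polynomial, algebraic multiplicity of λ = 4 is 5. From dim ker(A − (4)·I) = 3, there are exactly 3 Jordan blocks for λ = 4.
Step 2 — from the minimal polynomial, the factor (x − 4)^3 tells us the largest block for λ = 4 has size 3.
Step 3 — with total size 5, 3 blocks, and largest block 3, the block sizes (in nonincreasing order) are [3, 1, 1].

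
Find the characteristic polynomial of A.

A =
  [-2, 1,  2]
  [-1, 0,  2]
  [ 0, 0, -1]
x^3 + 3*x^2 + 3*x + 1

Expanding det(x·I − A) (e.g. by cofactor expansion or by noting that A is similar to its Jordan form J, which has the same characteristic polynomial as A) gives
  χ_A(x) = x^3 + 3*x^2 + 3*x + 1
which factors as (x + 1)^3. The eigenvalues (with algebraic multiplicities) are λ = -1 with multiplicity 3.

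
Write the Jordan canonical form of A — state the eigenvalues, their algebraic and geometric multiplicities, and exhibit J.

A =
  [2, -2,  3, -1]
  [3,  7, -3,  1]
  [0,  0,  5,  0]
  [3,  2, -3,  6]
J_2(5) ⊕ J_1(5) ⊕ J_1(5)

The characteristic polynomial is
  det(x·I − A) = x^4 - 20*x^3 + 150*x^2 - 500*x + 625 = (x - 5)^4

Eigenvalues and multiplicities (the geometric multiplicity of λ is n − rank(A − λI), which equals the number of Jordan blocks for λ):
  λ = 5: algebraic multiplicity = 4, geometric multiplicity = 3

Determining the block sizes for each eigenvalue:
  λ = 5: 3 blocks summing to 4 forces exactly one block of size 2 and the rest size 1 → block sizes [2, 1, 1]

Assembling the blocks gives a Jordan form
J =
  [5, 1, 0, 0]
  [0, 5, 0, 0]
  [0, 0, 5, 0]
  [0, 0, 0, 5]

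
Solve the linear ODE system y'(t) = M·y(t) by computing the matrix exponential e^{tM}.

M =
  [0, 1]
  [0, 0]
e^{tM} =
  [1, t]
  [0, 1]

Strategy: write M = P · J · P⁻¹ where J is a Jordan canonical form, so e^{tM} = P · e^{tJ} · P⁻¹, and e^{tJ} can be computed block-by-block.

M has Jordan form
J =
  [0, 1]
  [0, 0]
(up to reordering of blocks).

Per-block formulas:
  For a 2×2 Jordan block J_2(0): exp(t · J_2(0)) = e^(0t)·(I + t·N), where N is the 2×2 nilpotent shift.

After assembling e^{tJ} and conjugating by P, we get:

e^{tM} =
  [1, t]
  [0, 1]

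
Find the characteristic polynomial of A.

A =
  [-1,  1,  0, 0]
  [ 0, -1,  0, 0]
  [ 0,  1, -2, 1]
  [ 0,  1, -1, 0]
x^4 + 4*x^3 + 6*x^2 + 4*x + 1

Expanding det(x·I − A) (e.g. by cofactor expansion or by noting that A is similar to its Jordan form J, which has the same characteristic polynomial as A) gives
  χ_A(x) = x^4 + 4*x^3 + 6*x^2 + 4*x + 1
which factors as (x + 1)^4. The eigenvalues (with algebraic multiplicities) are λ = -1 with multiplicity 4.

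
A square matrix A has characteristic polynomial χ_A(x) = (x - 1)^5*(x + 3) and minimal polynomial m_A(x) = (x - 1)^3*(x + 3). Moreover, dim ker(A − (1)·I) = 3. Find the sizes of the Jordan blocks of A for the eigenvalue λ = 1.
Block sizes for λ = 1: [3, 1, 1]

Step 1 — from the characteristic polynomial, algebraic multiplicity of λ = 1 is 5. From dim ker(A − (1)·I) = 3, there are exactly 3 Jordan blocks for λ = 1.
Step 2 — from the minimal polynomial, the factor (x − 1)^3 tells us the largest block for λ = 1 has size 3.
Step 3 — with total size 5, 3 blocks, and largest block 3, the block sizes (in nonincreasing order) are [3, 1, 1].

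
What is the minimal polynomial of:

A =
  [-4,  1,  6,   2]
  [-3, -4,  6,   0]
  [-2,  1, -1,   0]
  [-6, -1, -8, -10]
x^4 + 19*x^3 + 135*x^2 + 425*x + 500

The characteristic polynomial is χ_A(x) = (x + 4)*(x + 5)^3, so the eigenvalues are known. The minimal polynomial is
  m_A(x) = Π_λ (x − λ)^{k_λ}
where k_λ is the size of the *largest* Jordan block for λ (equivalently, the smallest k with (A − λI)^k v = 0 for every generalised eigenvector v of λ).

  λ = -5: largest Jordan block has size 3, contributing (x + 5)^3
  λ = -4: largest Jordan block has size 1, contributing (x + 4)

So m_A(x) = (x + 4)*(x + 5)^3 = x^4 + 19*x^3 + 135*x^2 + 425*x + 500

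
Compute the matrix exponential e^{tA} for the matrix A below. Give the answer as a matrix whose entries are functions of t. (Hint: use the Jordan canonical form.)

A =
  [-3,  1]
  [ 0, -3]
e^{tA} =
  [exp(-3*t), t*exp(-3*t)]
  [0, exp(-3*t)]

Strategy: write A = P · J · P⁻¹ where J is a Jordan canonical form, so e^{tA} = P · e^{tJ} · P⁻¹, and e^{tJ} can be computed block-by-block.

A has Jordan form
J =
  [-3,  1]
  [ 0, -3]
(up to reordering of blocks).

Per-block formulas:
  For a 2×2 Jordan block J_2(-3): exp(t · J_2(-3)) = e^(-3t)·(I + t·N), where N is the 2×2 nilpotent shift.

After assembling e^{tJ} and conjugating by P, we get:

e^{tA} =
  [exp(-3*t), t*exp(-3*t)]
  [0, exp(-3*t)]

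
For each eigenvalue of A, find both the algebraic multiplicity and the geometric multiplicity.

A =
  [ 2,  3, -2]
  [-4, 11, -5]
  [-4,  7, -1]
λ = 4: alg = 3, geom = 1

Step 1 — factor the characteristic polynomial to read off the algebraic multiplicities:
  χ_A(x) = (x - 4)^3

Step 2 — compute geometric multiplicities via the rank-nullity identity g(λ) = n − rank(A − λI):
  rank(A − (4)·I) = 2, so dim ker(A − (4)·I) = n − 2 = 1

Summary:
  λ = 4: algebraic multiplicity = 3, geometric multiplicity = 1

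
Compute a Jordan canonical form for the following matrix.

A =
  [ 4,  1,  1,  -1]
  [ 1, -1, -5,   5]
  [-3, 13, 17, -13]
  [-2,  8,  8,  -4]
J_3(4) ⊕ J_1(4)

The characteristic polynomial is
  det(x·I − A) = x^4 - 16*x^3 + 96*x^2 - 256*x + 256 = (x - 4)^4

Eigenvalues and multiplicities (the geometric multiplicity of λ is n − rank(A − λI), which equals the number of Jordan blocks for λ):
  λ = 4: algebraic multiplicity = 4, geometric multiplicity = 2

Determining the block sizes for each eigenvalue:
  λ = 4: with am = 4 and gm = 2, the partition is not yet determined (e.g. several partitions of 4 into 2 parts exist). Let N = A − (4)·I. Computing rank(N^1) = 2, rank(N^2) = 1, rank(N^3) = 0; the number of blocks of size ≥ j is rank(N^{j−1}) − rank(N^j), giving [2, 1, 1]. So we have 1 block(s) of size 3, 1 block(s) of size 1 → block sizes [3, 1]

Assembling the blocks gives a Jordan form
J =
  [4, 1, 0, 0]
  [0, 4, 1, 0]
  [0, 0, 4, 0]
  [0, 0, 0, 4]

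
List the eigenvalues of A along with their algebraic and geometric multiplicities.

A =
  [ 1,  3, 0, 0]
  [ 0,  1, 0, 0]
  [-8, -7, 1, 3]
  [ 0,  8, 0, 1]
λ = 1: alg = 4, geom = 2

Step 1 — factor the characteristic polynomial to read off the algebraic multiplicities:
  χ_A(x) = (x - 1)^4

Step 2 — compute geometric multiplicities via the rank-nullity identity g(λ) = n − rank(A − λI):
  rank(A − (1)·I) = 2, so dim ker(A − (1)·I) = n − 2 = 2

Summary:
  λ = 1: algebraic multiplicity = 4, geometric multiplicity = 2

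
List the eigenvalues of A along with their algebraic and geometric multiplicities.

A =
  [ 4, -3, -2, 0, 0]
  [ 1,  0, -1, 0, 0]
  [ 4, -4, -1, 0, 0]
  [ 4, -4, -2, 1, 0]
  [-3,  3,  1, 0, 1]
λ = 1: alg = 5, geom = 3

Step 1 — factor the characteristic polynomial to read off the algebraic multiplicities:
  χ_A(x) = (x - 1)^5

Step 2 — compute geometric multiplicities via the rank-nullity identity g(λ) = n − rank(A − λI):
  rank(A − (1)·I) = 2, so dim ker(A − (1)·I) = n − 2 = 3

Summary:
  λ = 1: algebraic multiplicity = 5, geometric multiplicity = 3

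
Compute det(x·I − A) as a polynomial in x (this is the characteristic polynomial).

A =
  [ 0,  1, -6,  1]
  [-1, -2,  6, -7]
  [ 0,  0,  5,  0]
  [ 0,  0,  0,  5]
x^4 - 8*x^3 + 6*x^2 + 40*x + 25

Expanding det(x·I − A) (e.g. by cofactor expansion or by noting that A is similar to its Jordan form J, which has the same characteristic polynomial as A) gives
  χ_A(x) = x^4 - 8*x^3 + 6*x^2 + 40*x + 25
which factors as (x - 5)^2*(x + 1)^2. The eigenvalues (with algebraic multiplicities) are λ = -1 with multiplicity 2, λ = 5 with multiplicity 2.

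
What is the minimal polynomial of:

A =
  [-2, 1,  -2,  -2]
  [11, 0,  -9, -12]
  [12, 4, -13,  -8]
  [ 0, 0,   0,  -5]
x^3 + 15*x^2 + 75*x + 125

The characteristic polynomial is χ_A(x) = (x + 5)^4, so the eigenvalues are known. The minimal polynomial is
  m_A(x) = Π_λ (x − λ)^{k_λ}
where k_λ is the size of the *largest* Jordan block for λ (equivalently, the smallest k with (A − λI)^k v = 0 for every generalised eigenvector v of λ).

  λ = -5: largest Jordan block has size 3, contributing (x + 5)^3

So m_A(x) = (x + 5)^3 = x^3 + 15*x^2 + 75*x + 125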